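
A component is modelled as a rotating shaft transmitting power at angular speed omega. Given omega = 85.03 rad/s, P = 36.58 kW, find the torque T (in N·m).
Model: a rotating shaft transmitting power at angular speed omega, so P = T·omega.
Solve for T: T = P / omega.
Convert to SI units:
  P = 36.58 kW = 36580 W
Substitute:
  T = 36580 / 85.03
  T = 430.2 N·m
Final answer: T = 430.2 N·m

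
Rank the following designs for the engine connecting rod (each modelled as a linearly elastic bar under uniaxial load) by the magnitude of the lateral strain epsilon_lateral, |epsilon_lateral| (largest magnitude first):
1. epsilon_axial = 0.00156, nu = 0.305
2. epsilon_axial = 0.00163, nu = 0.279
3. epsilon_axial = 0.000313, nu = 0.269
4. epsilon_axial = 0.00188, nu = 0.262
Model: a linearly elastic bar under uniaxial load, so epsilon_lateral = -nu·epsilon_axial (SI units).
  Case 1: epsilon_lateral = -(0.305 × 0.00156) = -0.0004758
  Case 2: epsilon_lateral = -(0.279 × 0.00163) = -0.0004548
  Case 3: epsilon_lateral = -(0.269 × 0.000313) = -8.42 × 10⁻⁵
  Case 4: epsilon_lateral = -(0.262 × 0.00188) = -0.0004926
Ordering by |epsilon_lateral|: 0.0004926 (case 4) > 0.0004758 (case 1) > 0.0004548 (case 2) > 8.42 × 10⁻⁵ (case 3)
Final answer: 4, 1, 2, 3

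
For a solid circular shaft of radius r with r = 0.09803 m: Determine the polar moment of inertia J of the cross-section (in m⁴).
Model: a solid circular shaft of radius r, so J = (π·r^4) / 2.
Substitute:
  J = (π × 0.09803^4) / 2
  J = 0.0001451 m⁴
Final answer: J = 0.0001451 m⁴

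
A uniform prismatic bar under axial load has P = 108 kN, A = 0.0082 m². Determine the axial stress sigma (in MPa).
Model: a uniform prismatic bar under axial load, so sigma = P / A.
Convert to SI units:
  P = 108 kN = 108000 N
Substitute:
  sigma = 108000 / 0.0082
  sigma = 1.317 × 10⁷ Pa
Convert: sigma = 1.317 × 10⁷ Pa = 13.17 MPa
Final answer: sigma = 13.17 MPa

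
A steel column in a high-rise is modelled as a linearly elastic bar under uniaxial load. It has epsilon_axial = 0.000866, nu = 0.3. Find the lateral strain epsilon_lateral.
Model: a linearly elastic bar under uniaxial load, so epsilon_lateral = -nu·epsilon_axial.
Substitute:
  epsilon_lateral = -(0.3 × 0.000866)
  epsilon_lateral = -0.0002598
Final answer: epsilon_lateral = -0.0002598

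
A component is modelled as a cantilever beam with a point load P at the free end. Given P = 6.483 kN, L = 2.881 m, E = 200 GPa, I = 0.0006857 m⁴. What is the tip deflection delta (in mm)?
Model: a cantilever beam with a point load P at the free end, so delta = (P·L^3) / (3·E·I).
Convert to SI units:
  P = 6.483 kN = 6483 N
  E = 200 GPa = 2 × 10¹¹ Pa
Substitute:
  delta = (6483 × 2.881^3) / (3 × (2 × 10¹¹) × 0.0006857)
  delta = 0.0003768 m
Convert: delta = 0.0003768 m = 0.3768 mm
Final answer: delta = 0.3768 mm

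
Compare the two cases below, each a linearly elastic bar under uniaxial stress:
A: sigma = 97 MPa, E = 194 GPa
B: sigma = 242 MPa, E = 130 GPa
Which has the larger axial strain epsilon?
Model: a linearly elastic bar under uniaxial stress, so epsilon = sigma / E (SI units).
  A: epsilon = (9.7 × 10⁷) / (1.94 × 10¹¹) = 0.0005
  B: epsilon = (2.42 × 10⁸) / (1.3 × 10¹¹) = 0.001862
0.001862 > 0.0005, so B is larger.
Final answer: B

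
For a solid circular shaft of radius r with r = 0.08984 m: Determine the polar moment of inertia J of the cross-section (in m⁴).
Model: a solid circular shaft of radius r, so J = (π·r^4) / 2.
Substitute:
  J = (π × 0.08984^4) / 2
  J = 0.0001023 m⁴
Final answer: J = 0.0001023 m⁴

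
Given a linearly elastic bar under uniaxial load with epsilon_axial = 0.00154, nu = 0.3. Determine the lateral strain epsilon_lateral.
Model: a linearly elastic bar under uniaxial load, so epsilon_lateral = -nu·epsilon_axial.
Substitute:
  epsilon_lateral = -(0.3 × 0.00154)
  epsilon_lateral = -0.000462
Final answer: epsilon_lateral = -0.000462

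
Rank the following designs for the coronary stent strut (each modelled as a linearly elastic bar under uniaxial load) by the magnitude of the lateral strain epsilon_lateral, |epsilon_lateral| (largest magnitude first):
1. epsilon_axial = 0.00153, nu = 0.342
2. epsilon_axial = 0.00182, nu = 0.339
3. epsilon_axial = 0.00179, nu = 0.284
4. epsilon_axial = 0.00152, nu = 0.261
Model: a linearly elastic bar under uniaxial load, so epsilon_lateral = -nu·epsilon_axial (SI units).
  Case 1: epsilon_lateral = -(0.342 × 0.00153) = -0.0005233
  Case 2: epsilon_lateral = -(0.339 × 0.00182) = -0.000617
  Case 3: epsilon_lateral = -(0.284 × 0.00179) = -0.0005084
  Case 4: epsilon_lateral = -(0.261 × 0.00152) = -0.0003967
Ordering by |epsilon_lateral|: 0.000617 (case 2) > 0.0005233 (case 1) > 0.0005084 (case 3) > 0.0003967 (case 4)
Final answer: 2, 1, 3, 4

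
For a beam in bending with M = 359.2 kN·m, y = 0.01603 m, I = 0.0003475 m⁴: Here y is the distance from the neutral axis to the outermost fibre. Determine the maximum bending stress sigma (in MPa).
Model: a beam in bending, so sigma = (M·y) / I.
Convert to SI units:
  M = 359.2 kN·m = 359200 N·m
Substitute:
  sigma = (359200 × 0.01603) / 0.0003475
  sigma = 1.657 × 10⁷ Pa
Convert: sigma = 1.657 × 10⁷ Pa = 16.57 MPa
Final answer: sigma = 16.57 MPa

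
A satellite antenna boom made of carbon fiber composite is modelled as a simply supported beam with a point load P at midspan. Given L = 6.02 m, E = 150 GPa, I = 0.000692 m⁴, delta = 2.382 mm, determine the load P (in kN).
Model: a simply supported beam with a point load P at midspan, so delta = (P·L^3) / (48·E·I).
Solve for P: P = (48·delta·E·I) / L^3.
Convert to SI units:
  E = 150 GPa = 1.5 × 10¹¹ Pa
  delta = 2.382 mm = 0.002382 m
Substitute:
  P = (48 × 0.002382 × (1.5 × 10¹¹) × 0.000692) / 6.02^3
  P = 54400 N
Convert: P = 54400 N = 54.4 kN
Final answer: P = 54.4 kN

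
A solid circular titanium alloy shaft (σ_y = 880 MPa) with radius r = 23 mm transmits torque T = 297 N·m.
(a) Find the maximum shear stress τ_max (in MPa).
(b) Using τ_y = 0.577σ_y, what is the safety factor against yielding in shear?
(a) For a solid circular shaft, τ_max = T·r/J with J = π·r^4/2, i.e. τ_max = 2·T / (π·r^3). Convert r = 23 mm = 0.023 m.
  τ_max = (2 × 297) / (π × 0.023^3) = 1.554 × 10⁷ Pa = 15.54 MPa
(b) τ_y = 0.577 × 880 = 507.76 MPa
  SF = τ_y/τ_max = 507.76 / 15.54 = 32.67
Final answer: (a) τ_max = 15.54 MPa, (b) SF = 32.67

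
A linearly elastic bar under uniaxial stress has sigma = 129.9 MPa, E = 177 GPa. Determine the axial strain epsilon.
Model: a linearly elastic bar under uniaxial stress, so epsilon = sigma / E.
Convert to SI units:
  sigma = 129.9 MPa = 1.299 × 10⁸ Pa
  E = 177 GPa = 1.77 × 10¹¹ Pa
Substitute:
  epsilon = (1.299 × 10⁸) / (1.77 × 10¹¹)
  epsilon = 0.0007339
Final answer: epsilon = 0.0007339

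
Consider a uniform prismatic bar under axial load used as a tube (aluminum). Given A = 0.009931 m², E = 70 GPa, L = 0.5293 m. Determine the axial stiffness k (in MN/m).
Model: a uniform prismatic bar under axial load, so k = (A·E) / L.
Convert to SI units:
  E = 70 GPa = 7 × 10¹⁰ Pa
Substitute:
  k = (0.009931 × (7 × 10¹⁰)) / 0.5293
  k = 1.313 × 10⁹ N/m
Convert: k = 1.313 × 10⁹ N/m = 1313 MN/m
Final answer: k = 1313 MN/m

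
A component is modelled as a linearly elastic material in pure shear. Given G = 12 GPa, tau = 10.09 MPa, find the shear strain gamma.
Model: a linearly elastic material in pure shear, so tau = G·gamma.
Solve for gamma: gamma = tau / G.
Convert to SI units:
  G = 12 GPa = 1.2 × 10¹⁰ Pa
  tau = 10.09 MPa = 1.009 × 10⁷ Pa
Substitute:
  gamma = (1.009 × 10⁷) / (1.2 × 10¹⁰)
  gamma = 0.0008408
Final answer: gamma = 0.0008408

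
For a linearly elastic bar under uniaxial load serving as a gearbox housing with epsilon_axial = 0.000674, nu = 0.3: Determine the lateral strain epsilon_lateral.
Model: a linearly elastic bar under uniaxial load, so epsilon_lateral = -nu·epsilon_axial.
Substitute:
  epsilon_lateral = -(0.3 × 0.000674)
  epsilon_lateral = -0.0002022
Final answer: epsilon_lateral = -0.0002022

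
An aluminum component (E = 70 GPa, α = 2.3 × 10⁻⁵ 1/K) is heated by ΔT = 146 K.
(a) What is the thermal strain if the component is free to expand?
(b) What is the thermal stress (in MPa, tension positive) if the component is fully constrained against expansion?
(a) Free thermal strain ε_th = α·ΔT = (2.3 × 10⁻⁵) × 146 = 0.003358
(b) Fully constrained, the expansion is suppressed, so σ = -E·α·ΔT. Convert E = 70 GPa = 7 × 10¹⁰ Pa.
  σ = -(7 × 10¹⁰) × (2.3 × 10⁻⁵) × 146 = -2.351 × 10⁸ Pa = -235.1 MPa (compressive)
Final answer: (a) ε_th = 0.003358, (b) σ = -235.1 MPa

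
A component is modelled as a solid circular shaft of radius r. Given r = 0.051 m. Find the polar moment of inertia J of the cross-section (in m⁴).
Model: a solid circular shaft of radius r, so J = (π·r^4) / 2.
Substitute:
  J = (π × 0.051^4) / 2
  J = 1.063 × 10⁻⁵ m⁴
Final answer: J = 1.063 × 10⁻⁵ m⁴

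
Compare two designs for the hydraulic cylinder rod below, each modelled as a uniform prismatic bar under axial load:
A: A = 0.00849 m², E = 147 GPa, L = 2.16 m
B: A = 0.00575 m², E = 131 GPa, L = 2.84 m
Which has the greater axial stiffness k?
Model: a uniform prismatic bar under axial load, so k = (A·E) / L (SI units).
  A: k = (0.00849 × (1.47 × 10¹¹)) / 2.16 = 5.778 × 10⁸ N/m = 577.8 MN/m
  B: k = (0.00575 × (1.31 × 10¹¹)) / 2.84 = 2.652 × 10⁸ N/m = 265.2 MN/m
577.8 MN/m > 265.2 MN/m, so A is larger.
Final answer: A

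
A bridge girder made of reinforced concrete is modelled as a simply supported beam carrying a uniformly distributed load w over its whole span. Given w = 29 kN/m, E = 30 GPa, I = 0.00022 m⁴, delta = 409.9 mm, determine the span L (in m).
Model: a simply supported beam carrying a uniformly distributed load w over its whole span, so delta = (5·w·L^4) / (384·E·I).
Solve for L: L = ((384·delta·E·I) / (5·w))^(1/4).
Convert to SI units:
  w = 29 kN/m = 29000 N/m
  E = 30 GPa = 3 × 10¹⁰ Pa
  delta = 409.9 mm = 0.4099 m
Substitute:
  L = ((384 × 0.4099 × (3 × 10¹⁰) × 0.00022) / (5 × 29000))^(1/4)
  L = 9.2 m
Final answer: L = 9.2 m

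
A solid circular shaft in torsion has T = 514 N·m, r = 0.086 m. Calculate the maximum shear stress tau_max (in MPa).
Model: a solid circular shaft in torsion, so tau_max = (2·T) / (π·r^3).
Substitute:
  tau_max = (2 × 514) / (π × 0.086^3)
  tau_max = 514500 Pa
Convert: tau_max = 514500 Pa = 0.5145 MPa
Final answer: tau_max = 0.5145 MPa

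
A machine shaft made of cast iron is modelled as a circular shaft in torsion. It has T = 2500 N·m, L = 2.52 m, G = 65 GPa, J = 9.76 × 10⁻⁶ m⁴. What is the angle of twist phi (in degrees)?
Model: a circular shaft in torsion, so phi = (T·L) / (G·J).
Convert to SI units:
  G = 65 GPa = 6.5 × 10¹⁰ Pa
Substitute:
  phi = (2500 × 2.52) / ((6.5 × 10¹⁰) × (9.76 × 10⁻⁶))
  phi = 0.009931 rad
Convert to degrees: phi = 0.009931 × 180/π = 0.569°
Final answer: phi = 0.569°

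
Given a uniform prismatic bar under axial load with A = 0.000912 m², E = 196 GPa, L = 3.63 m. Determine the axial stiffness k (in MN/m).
Model: a uniform prismatic bar under axial load, so k = (A·E) / L.
Convert to SI units:
  E = 196 GPa = 1.96 × 10¹¹ Pa
Substitute:
  k = (0.000912 × (1.96 × 10¹¹)) / 3.63
  k = 4.924 × 10⁷ N/m
Convert: k = 4.924 × 10⁷ N/m = 49.24 MN/m
Final answer: k = 49.24 MN/m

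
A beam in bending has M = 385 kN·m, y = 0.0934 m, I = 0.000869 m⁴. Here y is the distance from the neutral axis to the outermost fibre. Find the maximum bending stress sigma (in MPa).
Model: a beam in bending, so sigma = (M·y) / I.
Convert to SI units:
  M = 385 kN·m = 385000 N·m
Substitute:
  sigma = (385000 × 0.0934) / 0.000869
  sigma = 4.138 × 10⁷ Pa
Convert: sigma = 4.138 × 10⁷ Pa = 41.38 MPa
Final answer: sigma = 41.38 MPa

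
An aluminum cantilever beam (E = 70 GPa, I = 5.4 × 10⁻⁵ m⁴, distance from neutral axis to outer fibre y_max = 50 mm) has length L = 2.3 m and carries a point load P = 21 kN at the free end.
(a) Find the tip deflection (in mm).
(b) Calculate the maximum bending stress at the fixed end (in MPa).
(a) Tip deflection of a cantilever with an end point load: δ = P·L^3 / (3·E·I). Convert P = 21 kN = 21000 N, E = 70 GPa = 7 × 10¹⁰ Pa.
  δ = (21000 × 2.3^3) / (3 × (7 × 10¹⁰) × (5.4 × 10⁻⁵)) = 0.02253 m = 22.53 mm
(b) Maximum bending moment at the fixed end: M = P·L = 21000 × 2.3 = 48300 N·m. Convert y_max = 50 mm = 0.05 m.
  σ = M·y_max / I = (48300 × 0.05) / (5.4 × 10⁻⁵) = 4.472 × 10⁷ Pa = 44.72 MPa
Final answer: (a) δ = 22.53 mm, (b) σ = 44.72 MPa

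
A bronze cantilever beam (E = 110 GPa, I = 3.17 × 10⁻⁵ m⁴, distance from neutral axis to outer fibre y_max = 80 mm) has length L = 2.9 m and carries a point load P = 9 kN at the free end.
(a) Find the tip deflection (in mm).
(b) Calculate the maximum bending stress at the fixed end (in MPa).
(a) Tip deflection of a cantilever with an end point load: δ = P·L^3 / (3·E·I). Convert P = 9 kN = 9000 N, E = 110 GPa = 1.1 × 10¹¹ Pa.
  δ = (9000 × 2.9^3) / (3 × (1.1 × 10¹¹) × (3.17 × 10⁻⁵)) = 0.02098 m = 20.98 mm
(b) Maximum bending moment at the fixed end: M = P·L = 9000 × 2.9 = 26100 N·m. Convert y_max = 80 mm = 0.08 m.
  σ = M·y_max / I = (26100 × 0.08) / (3.17 × 10⁻⁵) = 6.587 × 10⁷ Pa = 65.87 MPa
Final answer: (a) δ = 20.98 mm, (b) σ = 65.87 MPa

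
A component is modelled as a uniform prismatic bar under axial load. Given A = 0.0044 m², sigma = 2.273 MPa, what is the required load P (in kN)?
Model: a uniform prismatic bar under axial load, so sigma = P / A.
Solve for P: P = sigma·A.
Convert to SI units:
  sigma = 2.273 MPa = 2.273 × 10⁶ Pa
Substitute:
  P = (2.273 × 10⁶) × 0.0044
  P = 10000 N
Convert: P = 10000 N = 10 kN
Final answer: P = 10 kN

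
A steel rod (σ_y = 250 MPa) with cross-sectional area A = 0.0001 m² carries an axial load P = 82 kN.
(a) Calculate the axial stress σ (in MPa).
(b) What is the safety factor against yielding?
(a) Axial stress σ = P/A. Convert P = 82 kN = 82000 N.
  σ = 82000 / 0.0001 = 8.2 × 10⁸ Pa = 820 MPa
(b) Safety factor SF = σ_y/σ = 250 / 820 = 0.3049
Final answer: (a) σ = 820 MPa, (b) SF = 0.3049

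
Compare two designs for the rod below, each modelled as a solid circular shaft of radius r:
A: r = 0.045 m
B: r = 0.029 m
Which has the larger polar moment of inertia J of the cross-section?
Model: a solid circular shaft of radius r, so J = (π·r^4) / 2 (SI units).
  A: J = (π × 0.045^4) / 2 = 6.441 × 10⁻⁶ m⁴
  B: J = (π × 0.029^4) / 2 = 1.111 × 10⁻⁶ m⁴
6.441 × 10⁻⁶ m⁴ > 1.111 × 10⁻⁶ m⁴, so A is larger.
Final answer: A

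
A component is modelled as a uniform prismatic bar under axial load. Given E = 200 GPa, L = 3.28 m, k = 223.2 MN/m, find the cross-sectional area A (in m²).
Model: a uniform prismatic bar under axial load, so k = (A·E) / L.
Solve for A: A = (k·L) / E.
Convert to SI units:
  E = 200 GPa = 2 × 10¹¹ Pa
  k = 223.2 MN/m = 2.232 × 10⁸ N/m
Substitute:
  A = ((2.232 × 10⁸) × 3.28) / (2 × 10¹¹)
  A = 0.00366 m²
Final answer: A = 0.00366 m²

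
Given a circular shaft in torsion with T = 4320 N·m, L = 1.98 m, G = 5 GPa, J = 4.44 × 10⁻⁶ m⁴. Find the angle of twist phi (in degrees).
Model: a circular shaft in torsion, so phi = (T·L) / (G·J).
Convert to SI units:
  G = 5 GPa = 5 × 10⁹ Pa
Substitute:
  phi = (4320 × 1.98) / ((5 × 10⁹) × (4.44 × 10⁻⁶))
  phi = 0.3853 rad
Convert to degrees: phi = 0.3853 × 180/π = 22.08°
Final answer: phi = 22.08°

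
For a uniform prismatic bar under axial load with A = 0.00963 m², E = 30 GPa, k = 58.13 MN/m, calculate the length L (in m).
Model: a uniform prismatic bar under axial load, so k = (A·E) / L.
Solve for L: L = (A·E) / k.
Convert to SI units:
  E = 30 GPa = 3 × 10¹⁰ Pa
  k = 58.13 MN/m = 5.813 × 10⁷ N/m
Substitute:
  L = (0.00963 × (3 × 10¹⁰)) / (5.813 × 10⁷)
  L = 4.97 m
Final answer: L = 4.97 m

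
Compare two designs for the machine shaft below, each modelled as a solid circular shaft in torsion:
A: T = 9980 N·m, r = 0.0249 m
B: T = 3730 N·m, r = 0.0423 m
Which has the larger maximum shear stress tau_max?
Model: a solid circular shaft in torsion, so tau_max = (2·T) / (π·r^3) (SI units).
  A: tau_max = (2 × 9980) / (π × 0.0249^3) = 4.115 × 10⁸ Pa = 411.5 MPa
  B: tau_max = (2 × 3730) / (π × 0.0423^3) = 3.137 × 10⁷ Pa = 31.37 MPa
411.5 MPa > 31.37 MPa, so A is larger.
Final answer: A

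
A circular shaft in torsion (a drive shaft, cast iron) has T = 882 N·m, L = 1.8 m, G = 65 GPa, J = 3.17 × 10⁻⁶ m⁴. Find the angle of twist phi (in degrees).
Model: a circular shaft in torsion, so phi = (T·L) / (G·J).
Convert to SI units:
  G = 65 GPa = 6.5 × 10¹⁰ Pa
Substitute:
  phi = (882 × 1.8) / ((6.5 × 10¹⁰) × (3.17 × 10⁻⁶))
  phi = 0.007705 rad
Convert to degrees: phi = 0.007705 × 180/π = 0.4415°
Final answer: phi = 0.4415°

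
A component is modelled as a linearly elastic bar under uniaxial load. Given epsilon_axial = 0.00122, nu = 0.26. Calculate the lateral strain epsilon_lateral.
Model: a linearly elastic bar under uniaxial load, so epsilon_lateral = -nu·epsilon_axial.
Substitute:
  epsilon_lateral = -(0.26 × 0.00122)
  epsilon_lateral = -0.0003172
Final answer: epsilon_lateral = -0.0003172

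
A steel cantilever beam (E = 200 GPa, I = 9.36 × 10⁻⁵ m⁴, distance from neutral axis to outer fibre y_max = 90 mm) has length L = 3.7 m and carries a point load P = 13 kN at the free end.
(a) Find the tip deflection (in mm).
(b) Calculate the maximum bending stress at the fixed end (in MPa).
(a) Tip deflection of a cantilever with an end point load: δ = P·L^3 / (3·E·I). Convert P = 13 kN = 13000 N, E = 200 GPa = 2 × 10¹¹ Pa.
  δ = (13000 × 3.7^3) / (3 × (2 × 10¹¹) × (9.36 × 10⁻⁵)) = 0.01173 m = 11.73 mm
(b) Maximum bending moment at the fixed end: M = P·L = 13000 × 3.7 = 48100 N·m. Convert y_max = 90 mm = 0.09 m.
  σ = M·y_max / I = (48100 × 0.09) / (9.36 × 10⁻⁵) = 4.625 × 10⁷ Pa = 46.25 MPa
Final answer: (a) δ = 11.73 mm, (b) σ = 46.25 MPa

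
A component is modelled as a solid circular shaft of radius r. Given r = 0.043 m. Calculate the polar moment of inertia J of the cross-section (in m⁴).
Model: a solid circular shaft of radius r, so J = (π·r^4) / 2.
Substitute:
  J = (π × 0.043^4) / 2
  J = 5.37 × 10⁻⁶ m⁴
Final answer: J = 5.37 × 10⁻⁶ m⁴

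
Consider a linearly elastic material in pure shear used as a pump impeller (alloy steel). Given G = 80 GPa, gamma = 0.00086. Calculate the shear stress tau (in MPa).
Model: a linearly elastic material in pure shear, so tau = G·gamma.
Convert to SI units:
  G = 80 GPa = 8 × 10¹⁰ Pa
Substitute:
  tau = (8 × 10¹⁰) × 0.00086
  tau = 6.88 × 10⁷ Pa
Convert: tau = 6.88 × 10⁷ Pa = 68.8 MPa
Final answer: tau = 68.8 MPa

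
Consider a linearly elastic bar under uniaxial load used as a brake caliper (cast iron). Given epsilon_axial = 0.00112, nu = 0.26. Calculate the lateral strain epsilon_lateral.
Model: a linearly elastic bar under uniaxial load, so epsilon_lateral = -nu·epsilon_axial.
Substitute:
  epsilon_lateral = -(0.26 × 0.00112)
  epsilon_lateral = -0.0002912
Final answer: epsilon_lateral = -0.0002912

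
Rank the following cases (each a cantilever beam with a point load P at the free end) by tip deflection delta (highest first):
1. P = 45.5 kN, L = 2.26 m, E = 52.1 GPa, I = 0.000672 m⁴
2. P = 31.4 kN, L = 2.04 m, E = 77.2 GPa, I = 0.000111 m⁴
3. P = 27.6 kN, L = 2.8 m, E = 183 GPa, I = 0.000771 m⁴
Model: a cantilever beam with a point load P at the free end, so delta = (P·L^3) / (3·E·I) (SI units).
  Case 1: delta = (45500 × 2.26^3) / (3 × (5.21 × 10¹⁰) × 0.000672) = 0.005 m = 5 mm
  Case 2: delta = (31400 × 2.04^3) / (3 × (7.72 × 10¹⁰) × 0.000111) = 0.01037 m = 10.37 mm
  Case 3: delta = (27600 × 2.8^3) / (3 × (1.83 × 10¹¹) × 0.000771) = 0.001431 m = 1.431 mm
Ordering: 10.37 mm (case 2) > 5 mm (case 1) > 1.431 mm (case 3)
Final answer: 2, 1, 3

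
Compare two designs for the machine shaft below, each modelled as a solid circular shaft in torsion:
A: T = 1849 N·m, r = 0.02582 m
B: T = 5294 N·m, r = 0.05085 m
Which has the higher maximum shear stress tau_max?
Model: a solid circular shaft in torsion, so tau_max = (2·T) / (π·r^3) (SI units).
  A: tau_max = (2 × 1849) / (π × 0.02582^3) = 6.838 × 10⁷ Pa = 68.38 MPa
  B: tau_max = (2 × 5294) / (π × 0.05085^3) = 2.563 × 10⁷ Pa = 25.63 MPa
68.38 MPa > 25.63 MPa, so A is larger.
Final answer: A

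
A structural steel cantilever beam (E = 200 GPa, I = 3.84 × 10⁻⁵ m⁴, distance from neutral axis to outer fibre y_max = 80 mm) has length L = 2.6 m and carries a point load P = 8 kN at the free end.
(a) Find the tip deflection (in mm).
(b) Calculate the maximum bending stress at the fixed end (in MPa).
(a) Tip deflection of a cantilever with an end point load: δ = P·L^3 / (3·E·I). Convert P = 8 kN = 8000 N, E = 200 GPa = 2 × 10¹¹ Pa.
  δ = (8000 × 2.6^3) / (3 × (2 × 10¹¹) × (3.84 × 10⁻⁵)) = 0.006103 m = 6.103 mm
(b) Maximum bending moment at the fixed end: M = P·L = 8000 × 2.6 = 20800 N·m. Convert y_max = 80 mm = 0.08 m.
  σ = M·y_max / I = (20800 × 0.08) / (3.84 × 10⁻⁵) = 4.333 × 10⁷ Pa = 43.33 MPa
Final answer: (a) δ = 6.103 mm, (b) σ = 43.33 MPa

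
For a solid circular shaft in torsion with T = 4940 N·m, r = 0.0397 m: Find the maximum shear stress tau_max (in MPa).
Model: a solid circular shaft in torsion, so tau_max = (2·T) / (π·r^3).
Substitute:
  tau_max = (2 × 4940) / (π × 0.0397^3)
  tau_max = 5.026 × 10⁷ Pa
Convert: tau_max = 5.026 × 10⁷ Pa = 50.26 MPa
Final answer: tau_max = 50.26 MPa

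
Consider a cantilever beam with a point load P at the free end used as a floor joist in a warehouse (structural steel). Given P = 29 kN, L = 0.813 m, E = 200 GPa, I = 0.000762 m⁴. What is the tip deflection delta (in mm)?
Model: a cantilever beam with a point load P at the free end, so delta = (P·L^3) / (3·E·I).
Convert to SI units:
  P = 29 kN = 29000 N
  E = 200 GPa = 2 × 10¹¹ Pa
Substitute:
  delta = (29000 × 0.813^3) / (3 × (2 × 10¹¹) × 0.000762)
  delta = 3.409 × 10⁻⁵ m
Convert: delta = 3.409 × 10⁻⁵ m = 0.03409 mm
Final answer: delta = 0.03409 mm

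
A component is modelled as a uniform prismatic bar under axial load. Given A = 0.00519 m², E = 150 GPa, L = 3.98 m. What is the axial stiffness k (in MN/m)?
Model: a uniform prismatic bar under axial load, so k = (A·E) / L.
Convert to SI units:
  E = 150 GPa = 1.5 × 10¹¹ Pa
Substitute:
  k = (0.00519 × (1.5 × 10¹¹)) / 3.98
  k = 1.956 × 10⁸ N/m
Convert: k = 1.956 × 10⁸ N/m = 195.6 MN/m
Final answer: k = 195.6 MN/m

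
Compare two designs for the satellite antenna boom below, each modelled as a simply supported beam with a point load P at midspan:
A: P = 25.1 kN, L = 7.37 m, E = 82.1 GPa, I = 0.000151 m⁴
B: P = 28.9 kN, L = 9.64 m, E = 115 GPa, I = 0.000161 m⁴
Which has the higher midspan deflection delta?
Model: a simply supported beam with a point load P at midspan, so delta = (P·L^3) / (48·E·I) (SI units).
  A: delta = (25100 × 7.37^3) / (48 × (8.21 × 10¹⁰) × 0.000151) = 0.01689 m = 16.89 mm
  B: delta = (28900 × 9.64^3) / (48 × (1.15 × 10¹¹) × 0.000161) = 0.02913 m = 29.13 mm
29.13 mm > 16.89 mm, so B is larger.
Final answer: B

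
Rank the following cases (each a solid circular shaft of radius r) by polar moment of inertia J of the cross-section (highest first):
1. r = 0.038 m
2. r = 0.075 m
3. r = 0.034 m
Model: a solid circular shaft of radius r, so J = (π·r^4) / 2 (SI units).
  Case 1: J = (π × 0.038^4) / 2 = 3.275 × 10⁻⁶ m⁴
  Case 2: J = (π × 0.075^4) / 2 = 4.97 × 10⁻⁵ m⁴
  Case 3: J = (π × 0.034^4) / 2 = 2.099 × 10⁻⁶ m⁴
Ordering: 4.97 × 10⁻⁵ m⁴ (case 2) > 3.275 × 10⁻⁶ m⁴ (case 1) > 2.099 × 10⁻⁶ m⁴ (case 3)
Final answer: 2, 1, 3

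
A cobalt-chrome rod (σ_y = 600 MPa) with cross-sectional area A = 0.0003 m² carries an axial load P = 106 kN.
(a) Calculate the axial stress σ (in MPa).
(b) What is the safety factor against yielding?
(a) Axial stress σ = P/A. Convert P = 106 kN = 106000 N.
  σ = 106000 / 0.0003 = 3.533 × 10⁸ Pa = 353.3 MPa
(b) Safety factor SF = σ_y/σ = 600 / 353.3 = 1.698
Final answer: (a) σ = 353.3 MPa, (b) SF = 1.698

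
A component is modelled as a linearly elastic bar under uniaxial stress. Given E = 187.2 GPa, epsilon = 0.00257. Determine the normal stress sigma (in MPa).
Model: a linearly elastic bar under uniaxial stress, so sigma = E·epsilon.
Convert to SI units:
  E = 187.2 GPa = 1.872 × 10¹¹ Pa
Substitute:
  sigma = (1.872 × 10¹¹) × 0.00257
  sigma = 4.811 × 10⁸ Pa
Convert: sigma = 4.811 × 10⁸ Pa = 481.1 MPa
Final answer: sigma = 481.1 MPa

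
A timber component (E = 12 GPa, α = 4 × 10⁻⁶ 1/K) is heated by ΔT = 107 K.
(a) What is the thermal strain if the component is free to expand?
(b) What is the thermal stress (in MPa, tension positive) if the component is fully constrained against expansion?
(a) Free thermal strain ε_th = α·ΔT = (4 × 10⁻⁶) × 107 = 0.000428
(b) Fully constrained, the expansion is suppressed, so σ = -E·α·ΔT. Convert E = 12 GPa = 1.2 × 10¹⁰ Pa.
  σ = -(1.2 × 10¹⁰) × (4 × 10⁻⁶) × 107 = -5.136 × 10⁶ Pa = -5.136 MPa (compressive)
Final answer: (a) ε_th = 0.000428, (b) σ = -5.136 MPa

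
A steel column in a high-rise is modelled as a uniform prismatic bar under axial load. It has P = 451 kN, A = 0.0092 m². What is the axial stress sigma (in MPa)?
Model: a uniform prismatic bar under axial load, so sigma = P / A.
Convert to SI units:
  P = 451 kN = 451000 N
Substitute:
  sigma = 451000 / 0.0092
  sigma = 4.902 × 10⁷ Pa
Convert: sigma = 4.902 × 10⁷ Pa = 49.02 MPa
Final answer: sigma = 49.02 MPa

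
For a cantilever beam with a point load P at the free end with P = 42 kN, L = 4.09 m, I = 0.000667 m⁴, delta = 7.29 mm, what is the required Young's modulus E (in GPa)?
Model: a cantilever beam with a point load P at the free end, so delta = (P·L^3) / (3·E·I).
Solve for E: E = (P·L^3) / (3·delta·I).
Convert to SI units:
  P = 42 kN = 42000 N
  delta = 7.29 mm = 0.00729 m
Substitute:
  E = (42000 × 4.09^3) / (3 × 0.00729 × 0.000667)
  E = 1.97 × 10¹¹ Pa
Convert: E = 1.97 × 10¹¹ Pa = 197 GPa
Final answer: E = 197 GPa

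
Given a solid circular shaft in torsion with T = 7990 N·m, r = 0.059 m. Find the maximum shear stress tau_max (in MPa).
Model: a solid circular shaft in torsion, so tau_max = (2·T) / (π·r^3).
Substitute:
  tau_max = (2 × 7990) / (π × 0.059^3)
  tau_max = 2.477 × 10⁷ Pa
Convert: tau_max = 2.477 × 10⁷ Pa = 24.77 MPa
Final answer: tau_max = 24.77 MPa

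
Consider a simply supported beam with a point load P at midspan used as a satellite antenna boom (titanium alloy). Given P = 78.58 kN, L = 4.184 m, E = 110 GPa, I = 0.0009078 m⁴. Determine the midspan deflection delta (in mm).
Model: a simply supported beam with a point load P at midspan, so delta = (P·L^3) / (48·E·I).
Convert to SI units:
  P = 78.58 kN = 78580 N
  E = 110 GPa = 1.1 × 10¹¹ Pa
Substitute:
  delta = (78580 × 4.184^3) / (48 × (1.1 × 10¹¹) × 0.0009078)
  delta = 0.001201 m
Convert: delta = 0.001201 m = 1.201 mm
Final answer: delta = 1.201 mm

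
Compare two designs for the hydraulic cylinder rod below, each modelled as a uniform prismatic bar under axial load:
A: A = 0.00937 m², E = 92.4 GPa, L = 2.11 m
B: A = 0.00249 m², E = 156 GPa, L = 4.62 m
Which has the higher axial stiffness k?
Model: a uniform prismatic bar under axial load, so k = (A·E) / L (SI units).
  A: k = (0.00937 × (9.24 × 10¹⁰)) / 2.11 = 4.103 × 10⁸ N/m = 410.3 MN/m
  B: k = (0.00249 × (1.56 × 10¹¹)) / 4.62 = 8.408 × 10⁷ N/m = 84.08 MN/m
410.3 MN/m > 84.08 MN/m, so A is larger.
Final answer: A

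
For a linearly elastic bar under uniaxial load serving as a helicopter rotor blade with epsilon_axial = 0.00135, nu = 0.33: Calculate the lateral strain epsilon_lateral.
Model: a linearly elastic bar under uniaxial load, so epsilon_lateral = -nu·epsilon_axial.
Substitute:
  epsilon_lateral = -(0.33 × 0.00135)
  epsilon_lateral = -0.0004455
Final answer: epsilon_lateral = -0.0004455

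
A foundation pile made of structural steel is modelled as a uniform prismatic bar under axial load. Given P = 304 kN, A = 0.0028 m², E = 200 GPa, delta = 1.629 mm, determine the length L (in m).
Model: a uniform prismatic bar under axial load, so delta = (P·L) / (A·E).
Solve for L: L = (delta·A·E) / P.
Convert to SI units:
  P = 304 kN = 304000 N
  E = 200 GPa = 2 × 10¹¹ Pa
  delta = 1.629 mm = 0.001629 m
Substitute:
  L = (0.001629 × 0.0028 × (2 × 10¹¹)) / 304000
  L = 3.001 m
Final answer: L = 3.001 m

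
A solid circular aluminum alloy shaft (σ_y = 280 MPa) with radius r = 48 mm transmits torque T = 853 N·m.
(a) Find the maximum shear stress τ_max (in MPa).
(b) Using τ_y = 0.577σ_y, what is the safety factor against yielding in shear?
(a) For a solid circular shaft, τ_max = T·r/J with J = π·r^4/2, i.e. τ_max = 2·T / (π·r^3). Convert r = 48 mm = 0.048 m.
  τ_max = (2 × 853) / (π × 0.048^3) = 4.91 × 10⁶ Pa = 4.91 MPa
(b) τ_y = 0.577 × 280 = 161.56 MPa
  SF = τ_y/τ_max = 161.56 / 4.91 = 32.9
Final answer: (a) τ_max = 4.91 MPa, (b) SF = 32.9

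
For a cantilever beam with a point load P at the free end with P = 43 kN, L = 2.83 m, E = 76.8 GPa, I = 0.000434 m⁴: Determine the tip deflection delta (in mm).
Model: a cantilever beam with a point load P at the free end, so delta = (P·L^3) / (3·E·I).
Convert to SI units:
  P = 43 kN = 43000 N
  E = 76.8 GPa = 7.68 × 10¹⁰ Pa
Substitute:
  delta = (43000 × 2.83^3) / (3 × (7.68 × 10¹⁰) × 0.000434)
  delta = 0.009747 m
Convert: delta = 0.009747 m = 9.747 mm
Final answer: delta = 9.747 mm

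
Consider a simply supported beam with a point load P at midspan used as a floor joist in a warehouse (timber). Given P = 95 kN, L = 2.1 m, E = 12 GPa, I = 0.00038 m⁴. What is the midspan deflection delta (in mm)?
Model: a simply supported beam with a point load P at midspan, so delta = (P·L^3) / (48·E·I).
Convert to SI units:
  P = 95 kN = 95000 N
  E = 12 GPa = 1.2 × 10¹⁰ Pa
Substitute:
  delta = (95000 × 2.1^3) / (48 × (1.2 × 10¹⁰) × 0.00038)
  delta = 0.00402 m
Convert: delta = 0.00402 m = 4.02 mm
Final answer: delta = 4.02 mm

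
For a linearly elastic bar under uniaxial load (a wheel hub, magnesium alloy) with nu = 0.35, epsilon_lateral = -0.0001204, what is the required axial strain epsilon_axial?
Model: a linearly elastic bar under uniaxial load, so epsilon_lateral = -nu·epsilon_axial.
Solve for epsilon_axial: epsilon_axial = -epsilon_lateral / nu.
Substitute:
  epsilon_axial = -(-0.0001204) / 0.35
  epsilon_axial = 0.000344
Final answer: epsilon_axial = 0.000344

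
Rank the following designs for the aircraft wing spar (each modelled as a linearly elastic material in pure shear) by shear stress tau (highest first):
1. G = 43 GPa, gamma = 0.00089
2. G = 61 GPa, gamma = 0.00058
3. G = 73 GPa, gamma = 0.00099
Model: a linearly elastic material in pure shear, so tau = G·gamma (SI units).
  Case 1: tau = (4.3 × 10¹⁰) × 0.00089 = 3.827 × 10⁷ Pa = 38.27 MPa
  Case 2: tau = (6.1 × 10¹⁰) × 0.00058 = 3.538 × 10⁷ Pa = 35.38 MPa
  Case 3: tau = (7.3 × 10¹⁰) × 0.00099 = 7.227 × 10⁷ Pa = 72.27 MPa
Ordering: 72.27 MPa (case 3) > 38.27 MPa (case 1) > 35.38 MPa (case 2)
Final answer: 3, 1, 2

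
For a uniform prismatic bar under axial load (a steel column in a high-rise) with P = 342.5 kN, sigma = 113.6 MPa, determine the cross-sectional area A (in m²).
Model: a uniform prismatic bar under axial load, so sigma = P / A.
Solve for A: A = P / sigma.
Convert to SI units:
  P = 342.5 kN = 342500 N
  sigma = 113.6 MPa = 1.136 × 10⁸ Pa
Substitute:
  A = 342500 / (1.136 × 10⁸)
  A = 0.003015 m²
Final answer: A = 0.003015 m²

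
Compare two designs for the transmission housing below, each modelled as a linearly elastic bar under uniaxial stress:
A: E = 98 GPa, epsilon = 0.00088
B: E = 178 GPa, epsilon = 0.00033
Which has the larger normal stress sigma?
Model: a linearly elastic bar under uniaxial stress, so sigma = E·epsilon (SI units).
  A: sigma = (9.8 × 10¹⁰) × 0.00088 = 8.624 × 10⁷ Pa = 86.24 MPa
  B: sigma = (1.78 × 10¹¹) × 0.00033 = 5.874 × 10⁷ Pa = 58.74 MPa
86.24 MPa > 58.74 MPa, so A is larger.
Final answer: A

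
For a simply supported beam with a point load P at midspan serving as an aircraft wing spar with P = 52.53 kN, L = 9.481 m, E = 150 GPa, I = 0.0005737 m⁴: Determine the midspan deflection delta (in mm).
Model: a simply supported beam with a point load P at midspan, so delta = (P·L^3) / (48·E·I).
Convert to SI units:
  P = 52.53 kN = 52530 N
  E = 150 GPa = 1.5 × 10¹¹ Pa
Substitute:
  delta = (52530 × 9.481^3) / (48 × (1.5 × 10¹¹) × 0.0005737)
  delta = 0.01084 m
Convert: delta = 0.01084 m = 10.84 mm
Final answer: delta = 10.84 mm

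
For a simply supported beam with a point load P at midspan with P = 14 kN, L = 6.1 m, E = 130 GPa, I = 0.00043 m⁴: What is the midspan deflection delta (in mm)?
Model: a simply supported beam with a point load P at midspan, so delta = (P·L^3) / (48·E·I).
Convert to SI units:
  P = 14 kN = 14000 N
  E = 130 GPa = 1.3 × 10¹¹ Pa
Substitute:
  delta = (14000 × 6.1^3) / (48 × (1.3 × 10¹¹) × 0.00043)
  delta = 0.001184 m
Convert: delta = 0.001184 m = 1.184 mm
Final answer: delta = 1.184 mm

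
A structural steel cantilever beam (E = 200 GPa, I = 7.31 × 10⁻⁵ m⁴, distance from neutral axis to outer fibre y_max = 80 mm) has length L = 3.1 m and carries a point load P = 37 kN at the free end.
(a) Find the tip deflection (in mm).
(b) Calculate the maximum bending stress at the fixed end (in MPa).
(a) Tip deflection of a cantilever with an end point load: δ = P·L^3 / (3·E·I). Convert P = 37 kN = 37000 N, E = 200 GPa = 2 × 10¹¹ Pa.
  δ = (37000 × 3.1^3) / (3 × (2 × 10¹¹) × (7.31 × 10⁻⁵)) = 0.02513 m = 25.13 mm
(b) Maximum bending moment at the fixed end: M = P·L = 37000 × 3.1 = 114700 N·m. Convert y_max = 80 mm = 0.08 m.
  σ = M·y_max / I = (114700 × 0.08) / (7.31 × 10⁻⁵) = 1.255 × 10⁸ Pa = 125.5 MPa
Final answer: (a) δ = 25.13 mm, (b) σ = 125.5 MPa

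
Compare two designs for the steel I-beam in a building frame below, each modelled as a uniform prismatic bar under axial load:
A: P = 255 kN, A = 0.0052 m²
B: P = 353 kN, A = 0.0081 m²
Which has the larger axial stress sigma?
Model: a uniform prismatic bar under axial load, so sigma = P / A (SI units).
  A: sigma = 255000 / 0.0052 = 4.904 × 10⁷ Pa = 49.04 MPa
  B: sigma = 353000 / 0.0081 = 4.358 × 10⁷ Pa = 43.58 MPa
49.04 MPa > 43.58 MPa, so A is larger.
Final answer: A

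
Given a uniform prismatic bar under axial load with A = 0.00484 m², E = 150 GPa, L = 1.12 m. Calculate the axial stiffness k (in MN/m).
Model: a uniform prismatic bar under axial load, so k = (A·E) / L.
Convert to SI units:
  E = 150 GPa = 1.5 × 10¹¹ Pa
Substitute:
  k = (0.00484 × (1.5 × 10¹¹)) / 1.12
  k = 6.482 × 10⁸ N/m
Convert: k = 6.482 × 10⁸ N/m = 648.2 MN/m
Final answer: k = 648.2 MN/m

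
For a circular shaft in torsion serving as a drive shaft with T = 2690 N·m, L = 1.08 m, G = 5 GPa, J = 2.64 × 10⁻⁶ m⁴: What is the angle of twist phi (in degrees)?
Model: a circular shaft in torsion, so phi = (T·L) / (G·J).
Convert to SI units:
  G = 5 GPa = 5 × 10⁹ Pa
Substitute:
  phi = (2690 × 1.08) / ((5 × 10⁹) × (2.64 × 10⁻⁶))
  phi = 0.2201 rad
Convert to degrees: phi = 0.2201 × 180/π = 12.61°
Final answer: phi = 12.61°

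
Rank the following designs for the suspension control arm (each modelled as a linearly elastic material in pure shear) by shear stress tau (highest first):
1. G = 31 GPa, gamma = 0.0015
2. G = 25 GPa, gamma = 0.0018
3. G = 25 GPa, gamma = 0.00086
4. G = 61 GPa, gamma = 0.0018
Model: a linearly elastic material in pure shear, so tau = G·gamma (SI units).
  Case 1: tau = (3.1 × 10¹⁰) × 0.0015 = 4.65 × 10⁷ Pa = 46.5 MPa
  Case 2: tau = (2.5 × 10¹⁰) × 0.0018 = 4.5 × 10⁷ Pa = 45 MPa
  Case 3: tau = (2.5 × 10¹⁰) × 0.00086 = 2.15 × 10⁷ Pa = 21.5 MPa
  Case 4: tau = (6.1 × 10¹⁰) × 0.0018 = 1.098 × 10⁸ Pa = 109.8 MPa
Ordering: 109.8 MPa (case 4) > 46.5 MPa (case 1) > 45 MPa (case 2) > 21.5 MPa (case 3)
Final answer: 4, 1, 2, 3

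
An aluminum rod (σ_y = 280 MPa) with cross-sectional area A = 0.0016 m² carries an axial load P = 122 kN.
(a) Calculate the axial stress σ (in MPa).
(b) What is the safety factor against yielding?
(a) Axial stress σ = P/A. Convert P = 122 kN = 122000 N.
  σ = 122000 / 0.0016 = 7.625 × 10⁷ Pa = 76.25 MPa
(b) Safety factor SF = σ_y/σ = 280 / 76.25 = 3.672
Final answer: (a) σ = 76.25 MPa, (b) SF = 3.672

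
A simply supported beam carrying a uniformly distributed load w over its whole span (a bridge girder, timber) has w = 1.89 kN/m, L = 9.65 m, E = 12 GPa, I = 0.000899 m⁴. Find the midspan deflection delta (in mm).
Model: a simply supported beam carrying a uniformly distributed load w over its whole span, so delta = (5·w·L^4) / (384·E·I).
Convert to SI units:
  w = 1.89 kN/m = 1890 N/m
  E = 12 GPa = 1.2 × 10¹⁰ Pa
Substitute:
  delta = (5 × 1890 × 9.65^4) / (384 × (1.2 × 10¹⁰) × 0.000899)
  delta = 0.01978 m
Convert: delta = 0.01978 m = 19.78 mm
Final answer: delta = 19.78 mm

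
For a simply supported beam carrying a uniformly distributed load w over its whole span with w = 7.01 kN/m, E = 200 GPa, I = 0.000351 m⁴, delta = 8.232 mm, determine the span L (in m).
Model: a simply supported beam carrying a uniformly distributed load w over its whole span, so delta = (5·w·L^4) / (384·E·I).
Solve for L: L = ((384·delta·E·I) / (5·w))^(1/4).
Convert to SI units:
  w = 7.01 kN/m = 7010 N/m
  E = 200 GPa = 2 × 10¹¹ Pa
  delta = 8.232 mm = 0.008232 m
Substitute:
  L = ((384 × 0.008232 × (2 × 10¹¹) × 0.000351) / (5 × 7010))^(1/4)
  L = 8.92 m
Final answer: L = 8.92 m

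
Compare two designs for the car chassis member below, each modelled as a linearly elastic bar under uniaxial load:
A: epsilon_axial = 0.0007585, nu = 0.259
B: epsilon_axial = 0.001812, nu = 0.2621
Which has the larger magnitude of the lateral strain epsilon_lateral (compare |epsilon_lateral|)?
Model: a linearly elastic bar under uniaxial load, so epsilon_lateral = -nu·epsilon_axial (SI units).
  A: epsilon_lateral = -(0.259 × 0.0007585) = -0.0001965
  B: epsilon_lateral = -(0.2621 × 0.001812) = -0.0004749
|epsilon_lateral|: A = 0.0001965, B = 0.0004749, so B is larger in magnitude.
Final answer: B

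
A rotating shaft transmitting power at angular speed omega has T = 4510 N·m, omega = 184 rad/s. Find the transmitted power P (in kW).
Model: a rotating shaft transmitting power at angular speed omega, so P = T·omega.
Substitute:
  P = 4510 × 184
  P = 829800 W
Convert: P = 829800 W = 829.8 kW
Final answer: P = 829.8 kW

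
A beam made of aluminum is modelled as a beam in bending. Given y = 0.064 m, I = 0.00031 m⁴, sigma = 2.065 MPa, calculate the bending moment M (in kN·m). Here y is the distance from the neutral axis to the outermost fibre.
Model: a beam in bending, so sigma = (M·y) / I.
Solve for M: M = (sigma·I) / y.
Convert to SI units:
  sigma = 2.065 MPa = 2.065 × 10⁶ Pa
Substitute:
  M = ((2.065 × 10⁶) × 0.00031) / 0.064
  M = 10000 N·m
Convert: M = 10000 N·m = 10 kN·m
Final answer: M = 10 kN·m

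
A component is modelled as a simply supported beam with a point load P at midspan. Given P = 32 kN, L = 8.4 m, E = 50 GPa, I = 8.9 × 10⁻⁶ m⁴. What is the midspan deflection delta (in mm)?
Model: a simply supported beam with a point load P at midspan, so delta = (P·L^3) / (48·E·I).
Convert to SI units:
  P = 32 kN = 32000 N
  E = 50 GPa = 5 × 10¹⁰ Pa
Substitute:
  delta = (32000 × 8.4^3) / (48 × (5 × 10¹⁰) × (8.9 × 10⁻⁶))
  delta = 0.8879 m
Convert: delta = 0.8879 m = 887.9 mm
Final answer: delta = 887.9 mm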